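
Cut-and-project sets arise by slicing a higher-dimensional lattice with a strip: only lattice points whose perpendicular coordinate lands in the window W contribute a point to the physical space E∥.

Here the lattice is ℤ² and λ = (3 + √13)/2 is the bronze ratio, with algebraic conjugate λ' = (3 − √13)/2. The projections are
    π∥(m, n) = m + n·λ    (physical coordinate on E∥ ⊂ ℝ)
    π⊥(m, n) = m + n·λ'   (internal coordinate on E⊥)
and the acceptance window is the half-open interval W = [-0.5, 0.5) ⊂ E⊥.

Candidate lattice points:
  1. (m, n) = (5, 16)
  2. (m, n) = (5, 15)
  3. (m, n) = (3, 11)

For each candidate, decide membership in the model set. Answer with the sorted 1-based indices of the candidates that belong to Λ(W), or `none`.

1, 2, 3

Numerically λ ≈ 3.3028 and λ' = −1/λ ≈ -0.3028.
#1 (5,16): internal coord 5 + (16)·λ' = +0.1556; +0.1556 ∈ [-0.5, 0.5) → IN Λ
#2 (5,15): internal coord 5 + (15)·λ' = +0.4584; +0.4584 ∈ [-0.5, 0.5) → IN Λ
#3 (3,11): internal coord 3 + (11)·λ' = -0.3305; -0.3305 ∈ [-0.5, 0.5) → IN Λ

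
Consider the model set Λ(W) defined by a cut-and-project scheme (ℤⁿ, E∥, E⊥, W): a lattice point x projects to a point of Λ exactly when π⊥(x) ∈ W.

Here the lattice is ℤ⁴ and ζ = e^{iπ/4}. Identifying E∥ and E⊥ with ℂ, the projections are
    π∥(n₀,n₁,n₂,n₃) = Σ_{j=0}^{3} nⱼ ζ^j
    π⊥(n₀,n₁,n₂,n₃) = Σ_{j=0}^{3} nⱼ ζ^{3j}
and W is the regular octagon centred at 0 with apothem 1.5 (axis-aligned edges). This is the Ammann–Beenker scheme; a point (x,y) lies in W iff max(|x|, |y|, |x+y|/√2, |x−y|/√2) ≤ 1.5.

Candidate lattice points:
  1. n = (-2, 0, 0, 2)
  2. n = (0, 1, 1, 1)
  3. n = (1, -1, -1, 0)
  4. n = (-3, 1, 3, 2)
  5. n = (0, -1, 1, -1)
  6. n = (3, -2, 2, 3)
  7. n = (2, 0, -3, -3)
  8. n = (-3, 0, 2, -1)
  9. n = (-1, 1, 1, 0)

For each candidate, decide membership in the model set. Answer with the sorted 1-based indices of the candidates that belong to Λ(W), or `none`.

1, 2, 7

Internal map: ζ^{3j} for j=0..3 gives (1,0), (−√2/2,√2/2), (0,−1), (√2/2,√2/2).
candidate 1: n = (-2, 0, 0, 2) → π⊥ ≈ (-0.58579, +1.41421); max(|x|,|y|,|x±y|/√2) = 1.41421 ≤ 1.5 ⇒ ∈ W
candidate 2: n = (0, 1, 1, 1) → π⊥ ≈ (+0.00000, +0.41421); max(|x|,|y|,|x±y|/√2) = 0.41421 ≤ 1.5 ⇒ ∈ W
candidate 3: n = (1, -1, -1, 0) → π⊥ ≈ (+1.70711, +0.29289); max(|x|,|y|,|x±y|/√2) = 1.70711 > 1.5 ⇒ ∉ W
candidate 4: n = (-3, 1, 3, 2) → π⊥ ≈ (-2.29289, -0.87868); max(|x|,|y|,|x±y|/√2) = 2.29289 > 1.5 ⇒ ∉ W
candidate 5: n = (0, -1, 1, -1) → π⊥ ≈ (+0.00000, -2.41421); max(|x|,|y|,|x±y|/√2) = 2.41421 > 1.5 ⇒ ∉ W
candidate 6: n = (3, -2, 2, 3) → π⊥ ≈ (+6.53553, -1.29289); max(|x|,|y|,|x±y|/√2) = 6.53553 > 1.5 ⇒ ∉ W
candidate 7: n = (2, 0, -3, -3) → π⊥ ≈ (-0.12132, +0.87868); max(|x|,|y|,|x±y|/√2) = 0.87868 ≤ 1.5 ⇒ ∈ W
candidate 8: n = (-3, 0, 2, -1) → π⊥ ≈ (-3.70711, -2.70711); max(|x|,|y|,|x±y|/√2) = 4.53553 > 1.5 ⇒ ∉ W
candidate 9: n = (-1, 1, 1, 0) → π⊥ ≈ (-1.70711, -0.29289); max(|x|,|y|,|x±y|/√2) = 1.70711 > 1.5 ⇒ ∉ W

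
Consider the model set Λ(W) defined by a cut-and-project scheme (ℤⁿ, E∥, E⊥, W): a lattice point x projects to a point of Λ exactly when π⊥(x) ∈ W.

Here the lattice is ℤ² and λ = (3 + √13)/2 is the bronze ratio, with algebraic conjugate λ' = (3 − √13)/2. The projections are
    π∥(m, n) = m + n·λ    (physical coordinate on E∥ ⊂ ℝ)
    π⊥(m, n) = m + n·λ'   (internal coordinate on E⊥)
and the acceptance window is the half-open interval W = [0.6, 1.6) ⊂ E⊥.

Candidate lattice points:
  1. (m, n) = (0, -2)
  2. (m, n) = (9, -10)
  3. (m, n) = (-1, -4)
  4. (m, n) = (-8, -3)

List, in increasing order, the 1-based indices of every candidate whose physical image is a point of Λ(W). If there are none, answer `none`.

1

Compute λ' = (3−√13)/2 = -0.3028, so π⊥(m,n) = m -0.3028·n.
#1 (0,-2): internal coord 0 + (-2)·λ' = +0.6056; +0.6056 ∈ [0.6, 1.6) → IN Λ
#2 (9,-10): internal coord 9 + (-10)·λ' = +12.0278; +12.0278 ∉ [0.6, 1.6) → out
#3 (-1,-4): internal coord -1 + (-4)·λ' = +0.2111; +0.2111 ∉ [0.6, 1.6) → out
#4 (-8,-3): internal coord -8 + (-3)·λ' = -7.0917; -7.0917 ∉ [0.6, 1.6) → out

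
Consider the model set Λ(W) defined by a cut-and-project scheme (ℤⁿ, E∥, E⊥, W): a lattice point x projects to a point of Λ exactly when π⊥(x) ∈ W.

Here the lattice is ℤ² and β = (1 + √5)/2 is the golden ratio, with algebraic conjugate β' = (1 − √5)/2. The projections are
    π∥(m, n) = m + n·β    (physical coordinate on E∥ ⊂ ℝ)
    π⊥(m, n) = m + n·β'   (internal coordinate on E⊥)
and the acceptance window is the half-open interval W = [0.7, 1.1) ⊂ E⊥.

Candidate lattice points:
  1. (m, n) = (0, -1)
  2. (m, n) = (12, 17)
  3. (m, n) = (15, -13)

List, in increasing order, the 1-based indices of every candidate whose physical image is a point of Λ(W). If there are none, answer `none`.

none

Numerically β ≈ 1.61803 and β' = −1/β ≈ -0.61803.
#1 (0,-1): internal coord 0 + (-1)·β' = +0.61803; +0.61803 ∉ [0.7, 1.1) → out
#2 (12,17): internal coord 12 + (17)·β' = +1.49342; +1.49342 ∉ [0.7, 1.1) → out
#3 (15,-13): internal coord 15 + (-13)·β' = +23.03444; +23.03444 ∉ [0.7, 1.1) → out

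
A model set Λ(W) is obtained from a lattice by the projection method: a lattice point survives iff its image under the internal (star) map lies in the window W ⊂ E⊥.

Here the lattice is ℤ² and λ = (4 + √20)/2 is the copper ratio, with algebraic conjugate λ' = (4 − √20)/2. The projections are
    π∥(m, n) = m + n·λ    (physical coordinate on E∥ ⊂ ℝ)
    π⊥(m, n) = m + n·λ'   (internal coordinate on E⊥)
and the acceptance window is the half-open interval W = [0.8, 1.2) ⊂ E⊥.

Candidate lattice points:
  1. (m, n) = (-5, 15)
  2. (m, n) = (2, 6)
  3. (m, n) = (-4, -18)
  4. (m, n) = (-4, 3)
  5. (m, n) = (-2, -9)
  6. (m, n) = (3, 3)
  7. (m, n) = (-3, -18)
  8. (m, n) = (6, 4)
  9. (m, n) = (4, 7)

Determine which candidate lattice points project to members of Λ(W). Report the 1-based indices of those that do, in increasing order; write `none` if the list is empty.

Numerically λ ≈ 4.23607 and λ' = −1/λ ≈ -0.23607.
#1 (-5,15): internal coord -5 + (15)·λ' = -8.54102; -8.54102 ∉ [0.8, 1.2) → out
#2 (2,6): internal coord 2 + (6)·λ' = +0.58359; +0.58359 ∉ [0.8, 1.2) → out
#3 (-4,-18): internal coord -4 + (-18)·λ' = +0.24922; +0.24922 ∉ [0.8, 1.2) → out
#4 (-4,3): internal coord -4 + (3)·λ' = -4.70820; -4.70820 ∉ [0.8, 1.2) → out
#5 (-2,-9): internal coord -2 + (-9)·λ' = +0.12461; +0.12461 ∉ [0.8, 1.2) → out
#6 (3,3): internal coord 3 + (3)·λ' = +2.29180; +2.29180 ∉ [0.8, 1.2) → out
#7 (-3,-18): internal coord -3 + (-18)·λ' = +1.24922; +1.24922 ∉ [0.8, 1.2) → out
#8 (6,4): internal coord 6 + (4)·λ' = +5.05573; +5.05573 ∉ [0.8, 1.2) → out
#9 (4,7): internal coord 4 + (7)·λ' = +2.34752; +2.34752 ∉ [0.8, 1.2) → out

none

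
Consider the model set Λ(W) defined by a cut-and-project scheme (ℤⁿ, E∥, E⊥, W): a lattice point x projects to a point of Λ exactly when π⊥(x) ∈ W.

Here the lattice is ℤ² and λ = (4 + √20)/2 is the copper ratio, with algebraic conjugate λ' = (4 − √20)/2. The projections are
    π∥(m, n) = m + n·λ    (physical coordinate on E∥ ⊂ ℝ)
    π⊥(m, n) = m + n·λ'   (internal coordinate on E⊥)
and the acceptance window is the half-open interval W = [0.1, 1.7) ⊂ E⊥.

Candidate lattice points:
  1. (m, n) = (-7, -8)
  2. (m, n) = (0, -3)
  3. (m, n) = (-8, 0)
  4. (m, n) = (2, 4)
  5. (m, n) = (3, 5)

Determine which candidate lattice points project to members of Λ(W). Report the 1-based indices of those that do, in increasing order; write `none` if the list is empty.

2, 4

Numerically λ ≈ 4.2361 and λ' = −1/λ ≈ -0.2361.
[1] lift (-7,-8): star map gives -5.1115; window check 0.1 ≤ -5.1115 < 1.7 is false → out
[2] lift (0,-3): star map gives 0.7082; window check 0.1 ≤ 0.7082 < 1.7 is true → IN Λ
[3] lift (-8,0): star map gives -8.0000; window check 0.1 ≤ -8.0000 < 1.7 is false → out
[4] lift (2,4): star map gives 1.0557; window check 0.1 ≤ 1.0557 < 1.7 is true → IN Λ
[5] lift (3,5): star map gives 1.8197; window check 0.1 ≤ 1.8197 < 1.7 is false → out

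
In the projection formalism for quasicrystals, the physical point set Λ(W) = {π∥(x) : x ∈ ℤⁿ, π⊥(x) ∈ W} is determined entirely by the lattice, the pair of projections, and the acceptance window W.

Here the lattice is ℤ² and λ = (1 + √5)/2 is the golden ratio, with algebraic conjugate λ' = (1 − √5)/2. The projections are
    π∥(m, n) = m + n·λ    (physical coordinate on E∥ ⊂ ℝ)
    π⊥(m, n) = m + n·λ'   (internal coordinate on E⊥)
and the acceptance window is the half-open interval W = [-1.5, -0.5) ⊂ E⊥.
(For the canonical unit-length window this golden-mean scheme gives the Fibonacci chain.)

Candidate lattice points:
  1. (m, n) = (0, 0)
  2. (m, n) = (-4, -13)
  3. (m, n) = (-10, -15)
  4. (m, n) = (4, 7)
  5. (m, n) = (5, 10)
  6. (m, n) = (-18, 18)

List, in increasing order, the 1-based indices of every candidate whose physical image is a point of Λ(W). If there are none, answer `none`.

Compute λ' = (1−√5)/2 = -0.61803, so π⊥(m,n) = m -0.61803·n.
candidate 1: (m,n)=(0,0) → π∥ = 0+0·λ ≈ 0.00000, π⊥ = 0+0·λ' ≈ 0.00000 ∉ [-1.5, -0.5) ⇒ out
candidate 2: (m,n)=(-4,-13) → π∥ = -4-13·λ ≈ -25.03444, π⊥ = -4-13·λ' ≈ 4.03444 ∉ [-1.5, -0.5) ⇒ out
candidate 3: (m,n)=(-10,-15) → π∥ = -10-15·λ ≈ -34.27051, π⊥ = -10-15·λ' ≈ -0.72949 ∈ [-1.5, -0.5) ⇒ IN Λ
candidate 4: (m,n)=(4,7) → π∥ = 4+7·λ ≈ 15.32624, π⊥ = 4+7·λ' ≈ -0.32624 ∉ [-1.5, -0.5) ⇒ out
candidate 5: (m,n)=(5,10) → π∥ = 5+10·λ ≈ 21.18034, π⊥ = 5+10·λ' ≈ -1.18034 ∈ [-1.5, -0.5) ⇒ IN Λ
candidate 6: (m,n)=(-18,18) → π∥ = -18+18·λ ≈ 11.12461, π⊥ = -18+18·λ' ≈ -29.12461 ∉ [-1.5, -0.5) ⇒ out

3, 5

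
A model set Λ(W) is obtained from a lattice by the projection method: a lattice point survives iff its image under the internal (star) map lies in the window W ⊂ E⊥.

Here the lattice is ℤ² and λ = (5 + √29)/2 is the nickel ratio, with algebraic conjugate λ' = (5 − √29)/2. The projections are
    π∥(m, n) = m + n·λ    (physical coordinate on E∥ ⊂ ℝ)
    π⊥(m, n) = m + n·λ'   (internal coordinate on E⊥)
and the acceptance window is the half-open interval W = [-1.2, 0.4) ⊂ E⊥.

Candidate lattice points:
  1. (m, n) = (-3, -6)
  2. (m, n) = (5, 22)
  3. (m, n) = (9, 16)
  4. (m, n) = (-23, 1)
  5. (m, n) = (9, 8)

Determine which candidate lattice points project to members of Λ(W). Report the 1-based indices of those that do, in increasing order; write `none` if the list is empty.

none

λ' = (5−√29)/2 ≈ -0.192582.
[1] lift (-3,-6): star map gives -1.844506; window check -1.2 ≤ -1.844506 < 0.4 is false → out
[2] lift (5,22): star map gives 0.763187; window check -1.2 ≤ 0.763187 < 0.4 is false → out
[3] lift (9,16): star map gives 5.918682; window check -1.2 ≤ 5.918682 < 0.4 is false → out
[4] lift (-23,1): star map gives -23.192582; window check -1.2 ≤ -23.192582 < 0.4 is false → out
[5] lift (9,8): star map gives 7.459341; window check -1.2 ≤ 7.459341 < 0.4 is false → out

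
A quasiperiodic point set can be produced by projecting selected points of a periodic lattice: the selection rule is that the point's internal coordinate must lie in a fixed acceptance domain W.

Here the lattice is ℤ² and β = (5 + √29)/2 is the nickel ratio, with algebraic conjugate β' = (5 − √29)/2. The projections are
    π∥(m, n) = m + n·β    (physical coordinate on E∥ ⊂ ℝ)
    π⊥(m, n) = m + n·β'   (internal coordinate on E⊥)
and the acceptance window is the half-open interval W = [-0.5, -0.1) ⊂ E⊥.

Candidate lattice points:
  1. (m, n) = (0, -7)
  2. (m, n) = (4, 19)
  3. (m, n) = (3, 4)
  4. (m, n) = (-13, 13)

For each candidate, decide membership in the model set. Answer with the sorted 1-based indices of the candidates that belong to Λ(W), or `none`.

β' = (5−√29)/2 ≈ -0.1926.
[1] lift (0,-7): star map gives 1.3481; window check -0.5 ≤ 1.3481 < -0.1 is false → out
[2] lift (4,19): star map gives 0.3409; window check -0.5 ≤ 0.3409 < -0.1 is false → out
[3] lift (3,4): star map gives 2.2297; window check -0.5 ≤ 2.2297 < -0.1 is false → out
[4] lift (-13,13): star map gives -15.5036; window check -0.5 ≤ -15.5036 < -0.1 is false → out

none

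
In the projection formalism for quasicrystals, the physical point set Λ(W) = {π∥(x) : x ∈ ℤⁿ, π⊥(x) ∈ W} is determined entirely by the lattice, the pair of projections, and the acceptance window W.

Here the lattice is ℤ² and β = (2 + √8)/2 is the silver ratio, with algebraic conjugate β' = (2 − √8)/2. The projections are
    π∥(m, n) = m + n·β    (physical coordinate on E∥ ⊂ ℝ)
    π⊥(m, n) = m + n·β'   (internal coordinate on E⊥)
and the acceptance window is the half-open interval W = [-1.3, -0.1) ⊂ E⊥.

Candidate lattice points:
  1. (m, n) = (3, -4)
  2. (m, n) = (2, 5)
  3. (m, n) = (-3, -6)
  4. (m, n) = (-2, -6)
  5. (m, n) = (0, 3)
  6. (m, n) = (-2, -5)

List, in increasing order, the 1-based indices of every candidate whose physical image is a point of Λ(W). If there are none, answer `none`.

Numerically β ≈ 2.4142 and β' = −1/β ≈ -0.4142.
[1] lift (3,-4): star map gives 4.6569; window check -1.3 ≤ 4.6569 < -0.1 is false → out
[2] lift (2,5): star map gives -0.0711; window check -1.3 ≤ -0.0711 < -0.1 is false → out
[3] lift (-3,-6): star map gives -0.5147; window check -1.3 ≤ -0.5147 < -0.1 is true → IN Λ
[4] lift (-2,-6): star map gives 0.4853; window check -1.3 ≤ 0.4853 < -0.1 is false → out
[5] lift (0,3): star map gives -1.2426; window check -1.3 ≤ -1.2426 < -0.1 is true → IN Λ
[6] lift (-2,-5): star map gives 0.0711; window check -1.3 ≤ 0.0711 < -0.1 is false → out

3, 5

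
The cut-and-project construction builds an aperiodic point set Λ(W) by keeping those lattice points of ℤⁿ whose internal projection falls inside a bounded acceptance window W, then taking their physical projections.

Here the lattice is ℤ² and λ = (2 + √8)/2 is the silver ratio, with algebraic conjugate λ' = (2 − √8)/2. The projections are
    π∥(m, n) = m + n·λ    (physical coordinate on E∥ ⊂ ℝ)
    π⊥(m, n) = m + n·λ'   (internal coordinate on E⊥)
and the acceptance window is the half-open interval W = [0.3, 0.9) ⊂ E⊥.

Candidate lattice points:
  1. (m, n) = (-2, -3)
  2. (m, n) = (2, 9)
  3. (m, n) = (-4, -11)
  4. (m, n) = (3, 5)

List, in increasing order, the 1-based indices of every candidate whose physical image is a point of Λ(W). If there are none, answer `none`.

Compute λ' = (2−√8)/2 = -0.41421, so π⊥(m,n) = m -0.41421·n.
#1 (-2,-3): internal coord -2 + (-3)·λ' = -0.75736; -0.75736 ∉ [0.3, 0.9) → out
#2 (2,9): internal coord 2 + (9)·λ' = -1.72792; -1.72792 ∉ [0.3, 0.9) → out
#3 (-4,-11): internal coord -4 + (-11)·λ' = +0.55635; +0.55635 ∈ [0.3, 0.9) → IN Λ
#4 (3,5): internal coord 3 + (5)·λ' = +0.92893; +0.92893 ∉ [0.3, 0.9) → out

3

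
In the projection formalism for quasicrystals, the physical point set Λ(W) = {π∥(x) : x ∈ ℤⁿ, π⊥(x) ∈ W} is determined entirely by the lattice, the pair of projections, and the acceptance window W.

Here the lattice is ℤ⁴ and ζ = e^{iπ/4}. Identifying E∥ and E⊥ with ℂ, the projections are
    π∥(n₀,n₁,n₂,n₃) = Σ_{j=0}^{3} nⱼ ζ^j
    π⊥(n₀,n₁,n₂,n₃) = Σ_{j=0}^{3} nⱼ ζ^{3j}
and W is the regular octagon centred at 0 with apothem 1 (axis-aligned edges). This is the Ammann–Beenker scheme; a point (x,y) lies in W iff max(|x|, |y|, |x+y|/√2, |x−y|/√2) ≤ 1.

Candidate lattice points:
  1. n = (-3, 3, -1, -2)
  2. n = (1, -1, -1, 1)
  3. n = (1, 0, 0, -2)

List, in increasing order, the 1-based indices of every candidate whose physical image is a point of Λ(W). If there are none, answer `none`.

none

Internal map: ζ^{3j} for j=0..3 gives (1,0), (−√2/2,√2/2), (0,−1), (√2/2,√2/2).
#1 (-3, 3, -1, -2): internal (-6.535534, 1.707107); octagon support 6.535534 vs apothem 1 → ∉ W
#2 (1, -1, -1, 1): internal (2.414214, 1.000000); octagon support 2.414214 vs apothem 1 → ∉ W
#3 (1, 0, 0, -2): internal (-0.414214, -1.414214); octagon support 1.414214 vs apothem 1 → ∉ W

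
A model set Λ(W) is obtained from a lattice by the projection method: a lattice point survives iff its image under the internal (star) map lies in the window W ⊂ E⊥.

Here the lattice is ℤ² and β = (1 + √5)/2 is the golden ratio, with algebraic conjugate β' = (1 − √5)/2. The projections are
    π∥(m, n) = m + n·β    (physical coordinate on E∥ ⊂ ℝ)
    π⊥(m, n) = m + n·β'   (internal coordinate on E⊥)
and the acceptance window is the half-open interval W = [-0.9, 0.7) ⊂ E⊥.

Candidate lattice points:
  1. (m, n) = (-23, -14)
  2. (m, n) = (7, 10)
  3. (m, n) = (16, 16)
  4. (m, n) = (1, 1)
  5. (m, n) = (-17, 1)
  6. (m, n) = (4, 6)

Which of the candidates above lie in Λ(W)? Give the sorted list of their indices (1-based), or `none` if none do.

4, 6

β' = (1−√5)/2 ≈ -0.6180.
[1] lift (-23,-14): star map gives -14.3475; window check -0.9 ≤ -14.3475 < 0.7 is false → out
[2] lift (7,10): star map gives 0.8197; window check -0.9 ≤ 0.8197 < 0.7 is false → out
[3] lift (16,16): star map gives 6.1115; window check -0.9 ≤ 6.1115 < 0.7 is false → out
[4] lift (1,1): star map gives 0.3820; window check -0.9 ≤ 0.3820 < 0.7 is true → IN Λ
[5] lift (-17,1): star map gives -17.6180; window check -0.9 ≤ -17.6180 < 0.7 is false → out
[6] lift (4,6): star map gives 0.2918; window check -0.9 ≤ 0.2918 < 0.7 is true → IN Λ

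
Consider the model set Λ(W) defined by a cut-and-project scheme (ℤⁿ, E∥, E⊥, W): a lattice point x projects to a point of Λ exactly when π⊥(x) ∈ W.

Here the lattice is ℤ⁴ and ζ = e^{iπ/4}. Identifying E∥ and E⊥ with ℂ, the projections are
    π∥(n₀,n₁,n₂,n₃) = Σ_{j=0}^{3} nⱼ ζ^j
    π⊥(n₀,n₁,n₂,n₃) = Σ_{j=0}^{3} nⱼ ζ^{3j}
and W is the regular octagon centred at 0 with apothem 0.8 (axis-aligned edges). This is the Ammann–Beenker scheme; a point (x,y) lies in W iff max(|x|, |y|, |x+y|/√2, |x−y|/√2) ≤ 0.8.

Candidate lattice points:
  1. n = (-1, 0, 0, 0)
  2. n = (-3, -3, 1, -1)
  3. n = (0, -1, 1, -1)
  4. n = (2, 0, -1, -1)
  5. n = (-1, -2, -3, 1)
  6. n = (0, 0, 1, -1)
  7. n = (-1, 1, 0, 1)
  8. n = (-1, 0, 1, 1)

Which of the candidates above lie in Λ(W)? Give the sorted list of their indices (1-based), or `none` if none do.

With ζ = e^{iπ/4} the internal vectors are ζ^0,ζ^3,ζ^6,ζ^9.
#1 (-1, 0, 0, 0): internal (-1.0000, 0.0000); octagon support 1.0000 vs apothem 0.8 → ∉ W
#2 (-3, -3, 1, -1): internal (-1.5858, -3.8284); octagon support 3.8284 vs apothem 0.8 → ∉ W
#3 (0, -1, 1, -1): internal (0.0000, -2.4142); octagon support 2.4142 vs apothem 0.8 → ∉ W
#4 (2, 0, -1, -1): internal (1.2929, 0.2929); octagon support 1.2929 vs apothem 0.8 → ∉ W
#5 (-1, -2, -3, 1): internal (1.1213, 2.2929); octagon support 2.4142 vs apothem 0.8 → ∉ W
#6 (0, 0, 1, -1): internal (-0.7071, -1.7071); octagon support 1.7071 vs apothem 0.8 → ∉ W
#7 (-1, 1, 0, 1): internal (-1.0000, 1.4142); octagon support 1.7071 vs apothem 0.8 → ∉ W
#8 (-1, 0, 1, 1): internal (-0.2929, -0.2929); octagon support 0.4142 vs apothem 0.8 → ∈ W

8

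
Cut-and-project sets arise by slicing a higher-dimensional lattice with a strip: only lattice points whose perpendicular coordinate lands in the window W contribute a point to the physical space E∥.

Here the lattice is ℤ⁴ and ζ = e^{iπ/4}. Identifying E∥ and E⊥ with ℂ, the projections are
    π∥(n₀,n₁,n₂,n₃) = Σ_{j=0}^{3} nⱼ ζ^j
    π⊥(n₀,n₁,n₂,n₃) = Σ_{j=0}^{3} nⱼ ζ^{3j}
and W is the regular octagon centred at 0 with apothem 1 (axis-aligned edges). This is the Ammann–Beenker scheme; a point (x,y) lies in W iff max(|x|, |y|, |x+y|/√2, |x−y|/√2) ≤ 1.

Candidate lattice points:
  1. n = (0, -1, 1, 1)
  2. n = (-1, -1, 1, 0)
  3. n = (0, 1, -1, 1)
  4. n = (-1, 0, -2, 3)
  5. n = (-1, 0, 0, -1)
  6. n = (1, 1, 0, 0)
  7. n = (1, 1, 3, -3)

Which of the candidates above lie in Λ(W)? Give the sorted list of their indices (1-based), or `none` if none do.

6

π⊥(n) = n₀ + n₁ζ³ + n₂ζ⁶ + n₃ζ⁹ where ζ = e^{iπ/4}.
#1 (0, -1, 1, 1): internal (1.414214, -1.000000); octagon support 1.707107 vs apothem 1 → ∉ W
#2 (-1, -1, 1, 0): internal (-0.292893, -1.707107); octagon support 1.707107 vs apothem 1 → ∉ W
#3 (0, 1, -1, 1): internal (0.000000, 2.414214); octagon support 2.414214 vs apothem 1 → ∉ W
#4 (-1, 0, -2, 3): internal (1.121320, 4.121320); octagon support 4.121320 vs apothem 1 → ∉ W
#5 (-1, 0, 0, -1): internal (-1.707107, -0.707107); octagon support 1.707107 vs apothem 1 → ∉ W
#6 (1, 1, 0, 0): internal (0.292893, 0.707107); octagon support 0.707107 vs apothem 1 → ∈ W
#7 (1, 1, 3, -3): internal (-1.828427, -4.414214); octagon support 4.414214 vs apothem 1 → ∉ W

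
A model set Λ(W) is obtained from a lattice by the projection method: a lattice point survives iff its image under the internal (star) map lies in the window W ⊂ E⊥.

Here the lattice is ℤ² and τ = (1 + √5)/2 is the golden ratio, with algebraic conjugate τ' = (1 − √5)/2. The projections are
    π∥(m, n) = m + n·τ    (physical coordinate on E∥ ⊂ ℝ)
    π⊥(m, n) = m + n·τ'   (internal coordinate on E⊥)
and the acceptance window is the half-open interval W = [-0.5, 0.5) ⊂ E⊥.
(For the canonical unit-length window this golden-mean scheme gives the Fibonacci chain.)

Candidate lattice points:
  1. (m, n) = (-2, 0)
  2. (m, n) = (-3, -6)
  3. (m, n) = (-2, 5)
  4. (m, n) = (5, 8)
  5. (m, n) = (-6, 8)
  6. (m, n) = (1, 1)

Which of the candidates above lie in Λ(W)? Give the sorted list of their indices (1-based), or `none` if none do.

Numerically τ ≈ 1.61803 and τ' = −1/τ ≈ -0.61803.
[1] lift (-2,0): star map gives -2.00000; window check -0.5 ≤ -2.00000 < 0.5 is false → out
[2] lift (-3,-6): star map gives 0.70820; window check -0.5 ≤ 0.70820 < 0.5 is false → out
[3] lift (-2,5): star map gives -5.09017; window check -0.5 ≤ -5.09017 < 0.5 is false → out
[4] lift (5,8): star map gives 0.05573; window check -0.5 ≤ 0.05573 < 0.5 is true → IN Λ
[5] lift (-6,8): star map gives -10.94427; window check -0.5 ≤ -10.94427 < 0.5 is false → out
[6] lift (1,1): star map gives 0.38197; window check -0.5 ≤ 0.38197 < 0.5 is true → IN Λ

4, 6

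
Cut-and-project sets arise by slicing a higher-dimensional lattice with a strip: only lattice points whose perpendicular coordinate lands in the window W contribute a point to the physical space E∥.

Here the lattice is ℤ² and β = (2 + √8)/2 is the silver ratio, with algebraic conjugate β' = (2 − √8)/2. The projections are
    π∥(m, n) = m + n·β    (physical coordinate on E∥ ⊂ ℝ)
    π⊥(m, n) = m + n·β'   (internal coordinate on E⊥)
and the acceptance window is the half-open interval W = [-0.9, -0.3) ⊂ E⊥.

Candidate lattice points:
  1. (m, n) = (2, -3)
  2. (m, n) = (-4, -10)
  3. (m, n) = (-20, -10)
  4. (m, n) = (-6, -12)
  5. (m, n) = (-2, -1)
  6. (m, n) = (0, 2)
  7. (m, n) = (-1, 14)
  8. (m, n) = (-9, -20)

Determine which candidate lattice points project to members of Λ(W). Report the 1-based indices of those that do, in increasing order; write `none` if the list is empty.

6, 8

Compute β' = (2−√8)/2 = -0.41421, so π⊥(m,n) = m -0.41421·n.
candidate 1: (m,n)=(2,-3) → π∥ = 2-3·β ≈ -5.24264, π⊥ = 2-3·β' ≈ 3.24264 ∉ [-0.9, -0.3) ⇒ out
candidate 2: (m,n)=(-4,-10) → π∥ = -4-10·β ≈ -28.14214, π⊥ = -4-10·β' ≈ 0.14214 ∉ [-0.9, -0.3) ⇒ out
candidate 3: (m,n)=(-20,-10) → π∥ = -20-10·β ≈ -44.14214, π⊥ = -20-10·β' ≈ -15.85786 ∉ [-0.9, -0.3) ⇒ out
candidate 4: (m,n)=(-6,-12) → π∥ = -6-12·β ≈ -34.97056, π⊥ = -6-12·β' ≈ -1.02944 ∉ [-0.9, -0.3) ⇒ out
candidate 5: (m,n)=(-2,-1) → π∥ = -2-1·β ≈ -4.41421, π⊥ = -2-1·β' ≈ -1.58579 ∉ [-0.9, -0.3) ⇒ out
candidate 6: (m,n)=(0,2) → π∥ = 0+2·β ≈ 4.82843, π⊥ = 0+2·β' ≈ -0.82843 ∈ [-0.9, -0.3) ⇒ IN Λ
candidate 7: (m,n)=(-1,14) → π∥ = -1+14·β ≈ 32.79899, π⊥ = -1+14·β' ≈ -6.79899 ∉ [-0.9, -0.3) ⇒ out
candidate 8: (m,n)=(-9,-20) → π∥ = -9-20·β ≈ -57.28427, π⊥ = -9-20·β' ≈ -0.71573 ∈ [-0.9, -0.3) ⇒ IN Λ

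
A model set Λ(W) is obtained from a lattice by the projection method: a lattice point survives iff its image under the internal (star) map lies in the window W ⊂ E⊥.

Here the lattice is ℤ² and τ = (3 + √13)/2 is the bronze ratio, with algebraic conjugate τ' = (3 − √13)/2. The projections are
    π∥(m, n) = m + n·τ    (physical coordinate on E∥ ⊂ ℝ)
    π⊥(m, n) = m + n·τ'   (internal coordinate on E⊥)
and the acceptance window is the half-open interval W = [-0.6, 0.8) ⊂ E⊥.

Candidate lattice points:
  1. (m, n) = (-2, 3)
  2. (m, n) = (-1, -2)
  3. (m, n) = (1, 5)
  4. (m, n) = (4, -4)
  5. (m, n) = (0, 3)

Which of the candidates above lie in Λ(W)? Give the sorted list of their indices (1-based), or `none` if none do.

τ' = (3−√13)/2 ≈ -0.302776.
#1 (-2,3): internal coord -2 + (3)·τ' = -2.908327; -2.908327 ∉ [-0.6, 0.8) → out
#2 (-1,-2): internal coord -1 + (-2)·τ' = -0.394449; -0.394449 ∈ [-0.6, 0.8) → IN Λ
#3 (1,5): internal coord 1 + (5)·τ' = -0.513878; -0.513878 ∈ [-0.6, 0.8) → IN Λ
#4 (4,-4): internal coord 4 + (-4)·τ' = +5.211103; +5.211103 ∉ [-0.6, 0.8) → out
#5 (0,3): internal coord 0 + (3)·τ' = -0.908327; -0.908327 ∉ [-0.6, 0.8) → out

2, 3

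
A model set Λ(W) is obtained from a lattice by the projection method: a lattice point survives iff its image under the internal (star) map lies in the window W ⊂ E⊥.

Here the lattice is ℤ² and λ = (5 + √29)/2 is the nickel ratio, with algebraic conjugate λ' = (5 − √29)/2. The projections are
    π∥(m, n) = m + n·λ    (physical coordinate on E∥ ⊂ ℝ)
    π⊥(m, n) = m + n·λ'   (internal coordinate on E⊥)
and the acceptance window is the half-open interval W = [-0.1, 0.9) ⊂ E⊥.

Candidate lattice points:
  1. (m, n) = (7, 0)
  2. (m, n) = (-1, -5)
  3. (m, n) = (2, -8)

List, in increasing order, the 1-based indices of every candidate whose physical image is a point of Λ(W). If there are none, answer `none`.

Numerically λ ≈ 5.192582 and λ' = −1/λ ≈ -0.192582.
[1] lift (7,0): star map gives 7.000000; window check -0.1 ≤ 7.000000 < 0.9 is false → out
[2] lift (-1,-5): star map gives -0.037088; window check -0.1 ≤ -0.037088 < 0.9 is true → IN Λ
[3] lift (2,-8): star map gives 3.540659; window check -0.1 ≤ 3.540659 < 0.9 is false → out

2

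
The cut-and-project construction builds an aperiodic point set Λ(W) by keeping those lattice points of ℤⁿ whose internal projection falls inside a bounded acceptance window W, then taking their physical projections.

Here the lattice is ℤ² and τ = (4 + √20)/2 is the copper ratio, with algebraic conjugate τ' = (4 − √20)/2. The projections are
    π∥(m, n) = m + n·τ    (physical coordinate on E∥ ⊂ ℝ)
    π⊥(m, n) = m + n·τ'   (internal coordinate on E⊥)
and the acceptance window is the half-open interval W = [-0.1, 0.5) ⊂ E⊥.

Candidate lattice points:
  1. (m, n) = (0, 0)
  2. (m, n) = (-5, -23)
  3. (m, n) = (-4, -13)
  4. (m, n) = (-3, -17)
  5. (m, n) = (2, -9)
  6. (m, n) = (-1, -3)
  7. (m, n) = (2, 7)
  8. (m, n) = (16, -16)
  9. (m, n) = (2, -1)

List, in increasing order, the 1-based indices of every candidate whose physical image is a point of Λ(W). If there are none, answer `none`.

1, 2, 7

τ' = (4−√20)/2 ≈ -0.2361.
#1 (0,0): internal coord 0 + (0)·τ' = +0.0000; +0.0000 ∈ [-0.1, 0.5) → IN Λ
#2 (-5,-23): internal coord -5 + (-23)·τ' = +0.4296; +0.4296 ∈ [-0.1, 0.5) → IN Λ
#3 (-4,-13): internal coord -4 + (-13)·τ' = -0.9311; -0.9311 ∉ [-0.1, 0.5) → out
#4 (-3,-17): internal coord -3 + (-17)·τ' = +1.0132; +1.0132 ∉ [-0.1, 0.5) → out
#5 (2,-9): internal coord 2 + (-9)·τ' = +4.1246; +4.1246 ∉ [-0.1, 0.5) → out
#6 (-1,-3): internal coord -1 + (-3)·τ' = -0.2918; -0.2918 ∉ [-0.1, 0.5) → out
#7 (2,7): internal coord 2 + (7)·τ' = +0.3475; +0.3475 ∈ [-0.1, 0.5) → IN Λ
#8 (16,-16): internal coord 16 + (-16)·τ' = +19.7771; +19.7771 ∉ [-0.1, 0.5) → out
#9 (2,-1): internal coord 2 + (-1)·τ' = +2.2361; +2.2361 ∉ [-0.1, 0.5) → out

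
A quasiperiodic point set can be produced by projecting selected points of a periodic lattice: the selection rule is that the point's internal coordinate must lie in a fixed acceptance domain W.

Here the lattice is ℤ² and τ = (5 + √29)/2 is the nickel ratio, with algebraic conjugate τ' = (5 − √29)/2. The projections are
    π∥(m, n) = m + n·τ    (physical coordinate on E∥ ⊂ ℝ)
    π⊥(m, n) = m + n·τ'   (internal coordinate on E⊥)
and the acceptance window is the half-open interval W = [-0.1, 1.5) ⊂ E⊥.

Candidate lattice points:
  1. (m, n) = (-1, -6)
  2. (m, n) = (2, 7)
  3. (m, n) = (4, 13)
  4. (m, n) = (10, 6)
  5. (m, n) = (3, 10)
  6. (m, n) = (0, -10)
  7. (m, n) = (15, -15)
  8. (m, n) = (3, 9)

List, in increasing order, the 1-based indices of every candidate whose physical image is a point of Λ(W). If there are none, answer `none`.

1, 2, 3, 5, 8

Compute τ' = (5−√29)/2 = -0.1926, so π⊥(m,n) = m -0.1926·n.
candidate 1: (m,n)=(-1,-6) → π∥ = -1-6·τ ≈ -32.1555, π⊥ = -1-6·τ' ≈ 0.1555 ∈ [-0.1, 1.5) ⇒ IN Λ
candidate 2: (m,n)=(2,7) → π∥ = 2+7·τ ≈ 38.3481, π⊥ = 2+7·τ' ≈ 0.6519 ∈ [-0.1, 1.5) ⇒ IN Λ
candidate 3: (m,n)=(4,13) → π∥ = 4+13·τ ≈ 71.5036, π⊥ = 4+13·τ' ≈ 1.4964 ∈ [-0.1, 1.5) ⇒ IN Λ
candidate 4: (m,n)=(10,6) → π∥ = 10+6·τ ≈ 41.1555, π⊥ = 10+6·τ' ≈ 8.8445 ∉ [-0.1, 1.5) ⇒ out
candidate 5: (m,n)=(3,10) → π∥ = 3+10·τ ≈ 54.9258, π⊥ = 3+10·τ' ≈ 1.0742 ∈ [-0.1, 1.5) ⇒ IN Λ
candidate 6: (m,n)=(0,-10) → π∥ = 0-10·τ ≈ -51.9258, π⊥ = 0-10·τ' ≈ 1.9258 ∉ [-0.1, 1.5) ⇒ out
candidate 7: (m,n)=(15,-15) → π∥ = 15-15·τ ≈ -62.8887, π⊥ = 15-15·τ' ≈ 17.8887 ∉ [-0.1, 1.5) ⇒ out
candidate 8: (m,n)=(3,9) → π∥ = 3+9·τ ≈ 49.7332, π⊥ = 3+9·τ' ≈ 1.2668 ∈ [-0.1, 1.5) ⇒ IN Λ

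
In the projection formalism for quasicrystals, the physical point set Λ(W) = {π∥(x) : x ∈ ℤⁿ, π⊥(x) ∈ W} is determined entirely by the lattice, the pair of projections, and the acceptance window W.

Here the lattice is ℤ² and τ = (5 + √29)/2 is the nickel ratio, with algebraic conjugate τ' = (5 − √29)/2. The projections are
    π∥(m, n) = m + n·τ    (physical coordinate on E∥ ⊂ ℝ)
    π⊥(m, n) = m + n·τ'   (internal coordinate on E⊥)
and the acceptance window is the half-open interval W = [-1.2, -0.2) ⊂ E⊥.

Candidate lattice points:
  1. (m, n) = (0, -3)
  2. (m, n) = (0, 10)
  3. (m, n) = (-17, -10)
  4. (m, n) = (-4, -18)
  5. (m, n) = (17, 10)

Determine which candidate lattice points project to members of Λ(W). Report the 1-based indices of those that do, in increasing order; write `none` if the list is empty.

Compute τ' = (5−√29)/2 = -0.19258, so π⊥(m,n) = m -0.19258·n.
#1 (0,-3): internal coord 0 + (-3)·τ' = +0.57775; +0.57775 ∉ [-1.2, -0.2) → out
#2 (0,10): internal coord 0 + (10)·τ' = -1.92582; -1.92582 ∉ [-1.2, -0.2) → out
#3 (-17,-10): internal coord -17 + (-10)·τ' = -15.07418; -15.07418 ∉ [-1.2, -0.2) → out
#4 (-4,-18): internal coord -4 + (-18)·τ' = -0.53352; -0.53352 ∈ [-1.2, -0.2) → IN Λ
#5 (17,10): internal coord 17 + (10)·τ' = +15.07418; +15.07418 ∉ [-1.2, -0.2) → out

4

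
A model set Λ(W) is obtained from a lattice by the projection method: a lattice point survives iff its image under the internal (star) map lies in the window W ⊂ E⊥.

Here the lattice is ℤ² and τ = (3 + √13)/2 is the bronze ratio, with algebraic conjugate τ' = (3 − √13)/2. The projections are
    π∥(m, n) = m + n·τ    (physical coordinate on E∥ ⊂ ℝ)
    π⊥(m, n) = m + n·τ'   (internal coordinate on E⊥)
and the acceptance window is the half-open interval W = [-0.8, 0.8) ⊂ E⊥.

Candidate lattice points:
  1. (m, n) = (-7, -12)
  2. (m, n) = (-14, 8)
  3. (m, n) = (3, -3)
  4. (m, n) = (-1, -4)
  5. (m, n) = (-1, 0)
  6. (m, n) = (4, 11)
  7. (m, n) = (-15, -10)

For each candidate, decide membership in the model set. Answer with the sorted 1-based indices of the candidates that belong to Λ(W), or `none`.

4, 6

Numerically τ ≈ 3.3028 and τ' = −1/τ ≈ -0.3028.
[1] lift (-7,-12): star map gives -3.3667; window check -0.8 ≤ -3.3667 < 0.8 is false → out
[2] lift (-14,8): star map gives -16.4222; window check -0.8 ≤ -16.4222 < 0.8 is false → out
[3] lift (3,-3): star map gives 3.9083; window check -0.8 ≤ 3.9083 < 0.8 is false → out
[4] lift (-1,-4): star map gives 0.2111; window check -0.8 ≤ 0.2111 < 0.8 is true → IN Λ
[5] lift (-1,0): star map gives -1.0000; window check -0.8 ≤ -1.0000 < 0.8 is false → out
[6] lift (4,11): star map gives 0.6695; window check -0.8 ≤ 0.6695 < 0.8 is true → IN Λ
[7] lift (-15,-10): star map gives -11.9722; window check -0.8 ≤ -11.9722 < 0.8 is false → out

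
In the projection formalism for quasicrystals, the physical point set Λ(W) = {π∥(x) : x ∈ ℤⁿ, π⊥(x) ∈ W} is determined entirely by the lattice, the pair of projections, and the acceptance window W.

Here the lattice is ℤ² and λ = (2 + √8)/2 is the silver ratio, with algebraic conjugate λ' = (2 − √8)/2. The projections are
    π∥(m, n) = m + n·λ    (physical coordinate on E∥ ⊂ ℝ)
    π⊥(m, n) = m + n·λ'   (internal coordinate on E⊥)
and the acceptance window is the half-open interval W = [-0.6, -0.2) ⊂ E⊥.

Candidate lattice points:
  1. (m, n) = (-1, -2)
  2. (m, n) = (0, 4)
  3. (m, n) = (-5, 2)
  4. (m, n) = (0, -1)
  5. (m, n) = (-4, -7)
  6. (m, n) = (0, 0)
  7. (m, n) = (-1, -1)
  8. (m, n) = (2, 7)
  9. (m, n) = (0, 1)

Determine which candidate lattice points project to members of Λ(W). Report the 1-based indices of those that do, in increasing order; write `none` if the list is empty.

7, 9

Numerically λ ≈ 2.414214 and λ' = −1/λ ≈ -0.414214.
#1 (-1,-2): internal coord -1 + (-2)·λ' = -0.171573; -0.171573 ∉ [-0.6, -0.2) → out
#2 (0,4): internal coord 0 + (4)·λ' = -1.656854; -1.656854 ∉ [-0.6, -0.2) → out
#3 (-5,2): internal coord -5 + (2)·λ' = -5.828427; -5.828427 ∉ [-0.6, -0.2) → out
#4 (0,-1): internal coord 0 + (-1)·λ' = +0.414214; +0.414214 ∉ [-0.6, -0.2) → out
#5 (-4,-7): internal coord -4 + (-7)·λ' = -1.100505; -1.100505 ∉ [-0.6, -0.2) → out
#6 (0,0): internal coord 0 + (0)·λ' = +0.000000; +0.000000 ∉ [-0.6, -0.2) → out
#7 (-1,-1): internal coord -1 + (-1)·λ' = -0.585786; -0.585786 ∈ [-0.6, -0.2) → IN Λ
#8 (2,7): internal coord 2 + (7)·λ' = -0.899495; -0.899495 ∉ [-0.6, -0.2) → out
#9 (0,1): internal coord 0 + (1)·λ' = -0.414214; -0.414214 ∈ [-0.6, -0.2) → IN Λ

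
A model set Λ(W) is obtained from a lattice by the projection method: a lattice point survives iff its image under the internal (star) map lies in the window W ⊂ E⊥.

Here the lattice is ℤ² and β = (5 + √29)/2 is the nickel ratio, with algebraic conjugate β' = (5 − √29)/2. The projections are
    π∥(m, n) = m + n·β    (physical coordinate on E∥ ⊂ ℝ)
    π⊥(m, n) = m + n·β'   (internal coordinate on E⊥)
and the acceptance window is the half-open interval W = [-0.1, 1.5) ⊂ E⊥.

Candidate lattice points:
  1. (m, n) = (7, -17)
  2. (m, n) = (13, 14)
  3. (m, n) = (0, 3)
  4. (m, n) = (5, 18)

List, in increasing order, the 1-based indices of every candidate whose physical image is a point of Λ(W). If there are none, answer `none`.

none

β' = (5−√29)/2 ≈ -0.1926.
candidate 1: (m,n)=(7,-17) → π∥ = 7-17·β ≈ -81.2739, π⊥ = 7-17·β' ≈ 10.2739 ∉ [-0.1, 1.5) ⇒ out
candidate 2: (m,n)=(13,14) → π∥ = 13+14·β ≈ 85.6962, π⊥ = 13+14·β' ≈ 10.3038 ∉ [-0.1, 1.5) ⇒ out
candidate 3: (m,n)=(0,3) → π∥ = 0+3·β ≈ 15.5777, π⊥ = 0+3·β' ≈ -0.5777 ∉ [-0.1, 1.5) ⇒ out
candidate 4: (m,n)=(5,18) → π∥ = 5+18·β ≈ 98.4665, π⊥ = 5+18·β' ≈ 1.5335 ∉ [-0.1, 1.5) ⇒ out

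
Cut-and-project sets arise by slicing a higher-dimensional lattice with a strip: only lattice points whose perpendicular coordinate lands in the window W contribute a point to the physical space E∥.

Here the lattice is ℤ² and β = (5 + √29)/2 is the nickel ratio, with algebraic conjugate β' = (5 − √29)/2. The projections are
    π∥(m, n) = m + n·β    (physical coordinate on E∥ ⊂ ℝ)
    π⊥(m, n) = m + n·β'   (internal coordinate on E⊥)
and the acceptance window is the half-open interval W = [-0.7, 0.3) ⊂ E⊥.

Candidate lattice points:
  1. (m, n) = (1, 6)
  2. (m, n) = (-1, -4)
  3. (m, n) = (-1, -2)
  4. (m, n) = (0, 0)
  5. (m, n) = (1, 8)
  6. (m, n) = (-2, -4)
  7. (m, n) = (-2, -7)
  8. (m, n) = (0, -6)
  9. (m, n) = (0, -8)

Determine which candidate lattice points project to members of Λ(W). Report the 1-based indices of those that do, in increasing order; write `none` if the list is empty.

1, 2, 3, 4, 5, 7

β' = (5−√29)/2 ≈ -0.1926.
candidate 1: (m,n)=(1,6) → π∥ = 1+6·β ≈ 32.1555, π⊥ = 1+6·β' ≈ -0.1555 ∈ [-0.7, 0.3) ⇒ IN Λ
candidate 2: (m,n)=(-1,-4) → π∥ = -1-4·β ≈ -21.7703, π⊥ = -1-4·β' ≈ -0.2297 ∈ [-0.7, 0.3) ⇒ IN Λ
candidate 3: (m,n)=(-1,-2) → π∥ = -1-2·β ≈ -11.3852, π⊥ = -1-2·β' ≈ -0.6148 ∈ [-0.7, 0.3) ⇒ IN Λ
candidate 4: (m,n)=(0,0) → π∥ = 0+0·β ≈ 0.0000, π⊥ = 0+0·β' ≈ 0.0000 ∈ [-0.7, 0.3) ⇒ IN Λ
candidate 5: (m,n)=(1,8) → π∥ = 1+8·β ≈ 42.5407, π⊥ = 1+8·β' ≈ -0.5407 ∈ [-0.7, 0.3) ⇒ IN Λ
candidate 6: (m,n)=(-2,-4) → π∥ = -2-4·β ≈ -22.7703, π⊥ = -2-4·β' ≈ -1.2297 ∉ [-0.7, 0.3) ⇒ out
candidate 7: (m,n)=(-2,-7) → π∥ = -2-7·β ≈ -38.3481, π⊥ = -2-7·β' ≈ -0.6519 ∈ [-0.7, 0.3) ⇒ IN Λ
candidate 8: (m,n)=(0,-6) → π∥ = 0-6·β ≈ -31.1555, π⊥ = 0-6·β' ≈ 1.1555 ∉ [-0.7, 0.3) ⇒ out
candidate 9: (m,n)=(0,-8) → π∥ = 0-8·β ≈ -41.5407, π⊥ = 0-8·β' ≈ 1.5407 ∉ [-0.7, 0.3) ⇒ out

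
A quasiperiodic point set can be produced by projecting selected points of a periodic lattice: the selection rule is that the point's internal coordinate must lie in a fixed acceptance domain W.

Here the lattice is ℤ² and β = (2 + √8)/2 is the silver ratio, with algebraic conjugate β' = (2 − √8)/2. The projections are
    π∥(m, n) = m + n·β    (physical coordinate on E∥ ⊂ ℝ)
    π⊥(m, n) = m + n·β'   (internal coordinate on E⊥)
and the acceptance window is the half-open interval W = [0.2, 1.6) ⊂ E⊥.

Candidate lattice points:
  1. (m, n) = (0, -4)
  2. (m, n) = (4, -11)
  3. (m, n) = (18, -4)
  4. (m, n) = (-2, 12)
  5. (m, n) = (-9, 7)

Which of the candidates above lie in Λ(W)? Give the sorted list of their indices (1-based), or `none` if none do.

β' = (2−√8)/2 ≈ -0.414214.
[1] lift (0,-4): star map gives 1.656854; window check 0.2 ≤ 1.656854 < 1.6 is false → out
[2] lift (4,-11): star map gives 8.556349; window check 0.2 ≤ 8.556349 < 1.6 is false → out
[3] lift (18,-4): star map gives 19.656854; window check 0.2 ≤ 19.656854 < 1.6 is false → out
[4] lift (-2,12): star map gives -6.970563; window check 0.2 ≤ -6.970563 < 1.6 is false → out
[5] lift (-9,7): star map gives -11.899495; window check 0.2 ≤ -11.899495 < 1.6 is false → out

none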